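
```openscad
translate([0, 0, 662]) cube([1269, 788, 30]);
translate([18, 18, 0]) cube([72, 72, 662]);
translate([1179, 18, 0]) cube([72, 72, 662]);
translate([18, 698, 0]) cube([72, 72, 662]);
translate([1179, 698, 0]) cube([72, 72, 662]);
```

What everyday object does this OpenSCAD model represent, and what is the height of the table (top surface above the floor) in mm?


A table. The table height is 692 mm.

A 1269×788×30 slab sits at z = 662 on four 72 mm square posts — a table. The top surface is at 662 + 30 = 692 mm.


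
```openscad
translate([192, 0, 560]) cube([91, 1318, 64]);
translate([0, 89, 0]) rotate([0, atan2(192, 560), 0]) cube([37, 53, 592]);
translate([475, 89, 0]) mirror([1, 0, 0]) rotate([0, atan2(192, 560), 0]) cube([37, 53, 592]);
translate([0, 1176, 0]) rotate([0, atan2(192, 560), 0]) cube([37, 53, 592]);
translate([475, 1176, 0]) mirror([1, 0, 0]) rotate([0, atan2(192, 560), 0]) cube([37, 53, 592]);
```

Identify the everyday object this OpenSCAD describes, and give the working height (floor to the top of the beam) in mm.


A sawhorse. The overall height is 624 mm.

A beam across two mirrored pairs of raked legs — a sawhorse. The beam's underside is at z = 560 (matching the legs' vertical rise in atan2(192, 560)) and the beam is 64 mm tall, so its top is at 560 + 64 = 624 mm. The raked legs top out at the beam's underside, so that is the highest point.


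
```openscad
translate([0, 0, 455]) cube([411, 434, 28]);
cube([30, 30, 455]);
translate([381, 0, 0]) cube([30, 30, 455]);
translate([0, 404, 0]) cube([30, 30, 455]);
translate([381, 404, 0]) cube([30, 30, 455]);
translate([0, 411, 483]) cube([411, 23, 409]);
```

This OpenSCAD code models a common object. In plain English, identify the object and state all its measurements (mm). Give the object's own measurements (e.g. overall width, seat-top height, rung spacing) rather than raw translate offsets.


A chair. The seat is a 411×434×28 mm slab with its top at z = 483 mm, on four 30×30 mm corner legs (flush with the seat edges, standing on z = 0). A flat backrest 23 mm thick, 409 mm tall, spans the full seat width and rises from the seat top along its +y edge, rear face flush with the rear of the seat.


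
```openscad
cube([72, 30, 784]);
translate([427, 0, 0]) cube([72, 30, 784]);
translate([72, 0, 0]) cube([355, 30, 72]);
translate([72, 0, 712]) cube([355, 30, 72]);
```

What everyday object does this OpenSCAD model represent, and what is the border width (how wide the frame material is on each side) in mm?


A picture frame. The border width is 72 mm.

Four thin pieces enclosing a rectangular opening — a picture frame. The two full-height stiles are 784 mm tall; the top rail sits at z = 712 and is 72 mm tall, so the border above the opening is 784 − 712 = 72 mm, matching the stile x-width.


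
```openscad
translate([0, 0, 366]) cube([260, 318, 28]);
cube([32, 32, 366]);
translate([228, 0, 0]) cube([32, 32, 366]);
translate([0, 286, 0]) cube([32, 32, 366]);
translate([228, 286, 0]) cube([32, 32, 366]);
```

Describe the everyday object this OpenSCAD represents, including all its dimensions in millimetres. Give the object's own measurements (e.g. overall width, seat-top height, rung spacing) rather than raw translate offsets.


A simple wooden stool: a rectangular seat 260 mm (x) by 318 mm (y), 28 mm thick, top face at z = 394 mm, on four square legs, each 32×32 mm in cross-section. The legs rest on z = 0, each flush with a corner of the seat.


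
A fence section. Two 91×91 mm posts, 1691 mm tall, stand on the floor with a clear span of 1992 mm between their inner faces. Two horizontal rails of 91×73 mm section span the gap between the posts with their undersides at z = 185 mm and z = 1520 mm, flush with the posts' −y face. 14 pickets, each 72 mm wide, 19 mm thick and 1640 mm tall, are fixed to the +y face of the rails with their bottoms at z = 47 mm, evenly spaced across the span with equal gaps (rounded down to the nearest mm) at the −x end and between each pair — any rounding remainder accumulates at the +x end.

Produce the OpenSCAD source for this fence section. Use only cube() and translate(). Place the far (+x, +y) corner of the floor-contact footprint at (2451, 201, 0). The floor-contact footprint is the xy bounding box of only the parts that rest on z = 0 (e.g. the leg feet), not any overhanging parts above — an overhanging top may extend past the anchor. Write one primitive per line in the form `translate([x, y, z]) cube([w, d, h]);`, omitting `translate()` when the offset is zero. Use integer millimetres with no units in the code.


translate([277, 110, 0]) cube([91, 91, 1691]);
translate([2360, 110, 0]) cube([91, 91, 1691]);
translate([368, 110, 185]) cube([1992, 91, 73]);
translate([368, 110, 1520]) cube([1992, 91, 73]);
translate([433, 201, 47]) cube([72, 19, 1640]);
translate([570, 201, 47]) cube([72, 19, 1640]);
translate([707, 201, 47]) cube([72, 19, 1640]);
translate([844, 201, 47]) cube([72, 19, 1640]);
translate([981, 201, 47]) cube([72, 19, 1640]);
translate([1118, 201, 47]) cube([72, 19, 1640]);
translate([1255, 201, 47]) cube([72, 19, 1640]);
translate([1392, 201, 47]) cube([72, 19, 1640]);
translate([1529, 201, 47]) cube([72, 19, 1640]);
translate([1666, 201, 47]) cube([72, 19, 1640]);
translate([1803, 201, 47]) cube([72, 19, 1640]);
translate([1940, 201, 47]) cube([72, 19, 1640]);
translate([2077, 201, 47]) cube([72, 19, 1640]);
translate([2214, 201, 47]) cube([72, 19, 1640]);


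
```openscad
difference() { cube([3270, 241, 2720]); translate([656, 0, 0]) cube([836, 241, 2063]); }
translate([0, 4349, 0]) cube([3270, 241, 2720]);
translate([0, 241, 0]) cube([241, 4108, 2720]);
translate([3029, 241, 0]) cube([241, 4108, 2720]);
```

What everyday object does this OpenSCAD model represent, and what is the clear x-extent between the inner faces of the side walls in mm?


A single room. The interior width is 2788 mm.

Four walls enclosing a rectangle with a door in the front wall — a room. Outside width 3270 minus two 241 mm walls gives 2788 mm.


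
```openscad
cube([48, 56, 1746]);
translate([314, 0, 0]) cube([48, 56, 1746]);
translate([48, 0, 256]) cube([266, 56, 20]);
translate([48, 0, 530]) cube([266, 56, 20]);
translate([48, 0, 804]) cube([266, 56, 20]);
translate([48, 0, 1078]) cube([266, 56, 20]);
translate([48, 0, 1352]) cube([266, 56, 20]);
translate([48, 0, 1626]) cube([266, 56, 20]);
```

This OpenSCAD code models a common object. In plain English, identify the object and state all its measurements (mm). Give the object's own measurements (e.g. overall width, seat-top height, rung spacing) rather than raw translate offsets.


A straight ladder. Two 48×56 mm vertical rails, 1746 mm tall, stand 362 mm apart (outside-to-outside) with their front faces coplanar on the −y side. 6 rungs, each 56 mm deep and 20 mm tall, span between the inner faces of the rails, front faces flush with the rails. The lowest rung's underside is at z = 256 mm and rungs are spaced 274 mm apart (underside to underside).


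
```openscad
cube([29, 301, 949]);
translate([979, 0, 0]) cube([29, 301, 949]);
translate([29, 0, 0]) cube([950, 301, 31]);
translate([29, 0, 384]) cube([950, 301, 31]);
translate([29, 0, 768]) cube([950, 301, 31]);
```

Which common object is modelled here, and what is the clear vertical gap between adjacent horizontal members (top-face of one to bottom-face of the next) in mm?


A bookshelf. The clear shelf gap is 353 mm.

Two tall side panels with 3 horizontal boards between them — a bookshelf. The first two shelf undersides are at z = 0 and z = 384; with shelf thickness 31, the clear gap is 384 − 0 − 31 = 353 mm.


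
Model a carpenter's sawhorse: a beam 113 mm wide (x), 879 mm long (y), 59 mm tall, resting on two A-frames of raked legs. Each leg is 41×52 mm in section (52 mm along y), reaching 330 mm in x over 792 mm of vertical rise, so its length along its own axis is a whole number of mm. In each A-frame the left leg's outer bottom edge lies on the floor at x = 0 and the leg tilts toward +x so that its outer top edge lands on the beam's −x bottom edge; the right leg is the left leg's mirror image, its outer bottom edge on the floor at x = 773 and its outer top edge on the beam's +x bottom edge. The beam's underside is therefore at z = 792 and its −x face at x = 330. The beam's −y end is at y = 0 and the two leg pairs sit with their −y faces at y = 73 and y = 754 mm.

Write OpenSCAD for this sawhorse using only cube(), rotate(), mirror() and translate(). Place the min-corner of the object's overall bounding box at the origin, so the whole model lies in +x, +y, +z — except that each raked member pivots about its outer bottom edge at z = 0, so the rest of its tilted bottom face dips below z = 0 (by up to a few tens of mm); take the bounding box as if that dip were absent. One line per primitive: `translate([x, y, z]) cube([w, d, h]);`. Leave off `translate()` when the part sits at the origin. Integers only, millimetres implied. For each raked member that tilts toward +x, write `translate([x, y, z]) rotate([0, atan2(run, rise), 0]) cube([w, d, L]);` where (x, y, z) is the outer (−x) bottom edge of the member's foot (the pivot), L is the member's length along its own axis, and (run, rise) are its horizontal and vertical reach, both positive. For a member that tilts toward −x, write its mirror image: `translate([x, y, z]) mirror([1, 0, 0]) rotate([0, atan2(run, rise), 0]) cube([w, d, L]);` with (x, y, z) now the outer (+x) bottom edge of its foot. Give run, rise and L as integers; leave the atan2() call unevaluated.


translate([330, 0, 792]) cube([113, 879, 59]);
translate([0, 73, 0]) rotate([0, atan2(330, 792), 0]) cube([41, 52, 858]);
translate([773, 73, 0]) mirror([1, 0, 0]) rotate([0, atan2(330, 792), 0]) cube([41, 52, 858]);
translate([0, 754, 0]) rotate([0, atan2(330, 792), 0]) cube([41, 52, 858]);
translate([773, 754, 0]) mirror([1, 0, 0]) rotate([0, atan2(330, 792), 0]) cube([41, 52, 858]);


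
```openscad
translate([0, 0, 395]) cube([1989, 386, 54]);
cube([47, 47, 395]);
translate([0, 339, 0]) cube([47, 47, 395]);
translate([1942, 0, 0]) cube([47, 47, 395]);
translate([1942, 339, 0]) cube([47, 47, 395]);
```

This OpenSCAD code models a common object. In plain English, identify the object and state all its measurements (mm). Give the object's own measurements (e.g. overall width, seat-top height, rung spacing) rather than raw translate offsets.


A bench: a 1989×386 mm seat slab, 54 mm thick, top at z = 449 mm, on four 47×47 mm square legs flush with the seat corners and standing on z = 0.


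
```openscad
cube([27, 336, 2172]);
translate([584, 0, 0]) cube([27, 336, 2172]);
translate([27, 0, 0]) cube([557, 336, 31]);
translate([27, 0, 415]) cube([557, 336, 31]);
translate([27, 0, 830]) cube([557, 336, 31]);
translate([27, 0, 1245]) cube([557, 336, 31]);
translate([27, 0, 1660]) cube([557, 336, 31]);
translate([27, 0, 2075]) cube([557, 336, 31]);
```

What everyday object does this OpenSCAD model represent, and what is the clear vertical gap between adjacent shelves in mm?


A bookshelf. The clear shelf gap is 384 mm.

Two tall side panels with 6 horizontal boards between them — a bookshelf. The first two shelf undersides are at z = 0 and z = 415; with shelf thickness 31, the clear gap is 415 − 0 − 31 = 384 mm.


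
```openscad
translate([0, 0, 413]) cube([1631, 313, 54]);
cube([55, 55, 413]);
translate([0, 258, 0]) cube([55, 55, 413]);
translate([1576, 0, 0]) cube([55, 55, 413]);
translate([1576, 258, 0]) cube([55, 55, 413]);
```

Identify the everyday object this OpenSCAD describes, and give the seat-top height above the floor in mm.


A bench. The seat-top height is 467 mm.

A long slab on four corner posts — a bench. The slab sits at z = 413 with thickness 54, so the top is 413 + 54 = 467 mm.


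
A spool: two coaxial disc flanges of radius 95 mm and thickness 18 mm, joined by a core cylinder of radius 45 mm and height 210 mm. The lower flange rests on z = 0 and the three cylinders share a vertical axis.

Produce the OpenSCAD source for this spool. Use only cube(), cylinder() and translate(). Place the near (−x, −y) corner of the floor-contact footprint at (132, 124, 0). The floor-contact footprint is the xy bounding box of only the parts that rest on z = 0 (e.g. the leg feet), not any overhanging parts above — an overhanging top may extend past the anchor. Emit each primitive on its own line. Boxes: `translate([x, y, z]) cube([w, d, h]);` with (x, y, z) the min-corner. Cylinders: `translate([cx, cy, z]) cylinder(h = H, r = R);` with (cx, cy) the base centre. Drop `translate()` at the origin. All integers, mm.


translate([227, 219, 0]) cylinder(h = 18, r = 95);
translate([227, 219, 18]) cylinder(h = 210, r = 45);
translate([227, 219, 228]) cylinder(h = 18, r = 95);


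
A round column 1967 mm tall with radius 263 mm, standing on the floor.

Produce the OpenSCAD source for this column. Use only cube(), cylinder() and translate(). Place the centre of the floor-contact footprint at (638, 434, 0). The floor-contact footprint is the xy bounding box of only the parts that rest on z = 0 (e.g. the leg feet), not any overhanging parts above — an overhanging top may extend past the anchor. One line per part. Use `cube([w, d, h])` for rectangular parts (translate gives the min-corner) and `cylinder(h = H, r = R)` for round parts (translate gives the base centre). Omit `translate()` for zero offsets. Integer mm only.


translate([638, 434, 0]) cylinder(h = 1967, r = 263);


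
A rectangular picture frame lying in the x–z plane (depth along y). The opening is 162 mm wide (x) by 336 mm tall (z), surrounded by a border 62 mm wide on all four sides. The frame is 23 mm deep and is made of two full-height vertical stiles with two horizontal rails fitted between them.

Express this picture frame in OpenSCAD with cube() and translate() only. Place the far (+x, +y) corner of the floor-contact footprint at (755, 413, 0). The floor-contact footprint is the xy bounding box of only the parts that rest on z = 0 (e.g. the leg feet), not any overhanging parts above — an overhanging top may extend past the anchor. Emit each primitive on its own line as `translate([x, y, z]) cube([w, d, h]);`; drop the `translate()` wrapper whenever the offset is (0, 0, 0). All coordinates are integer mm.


translate([469, 390, 0]) cube([62, 23, 460]);
translate([693, 390, 0]) cube([62, 23, 460]);
translate([531, 390, 0]) cube([162, 23, 62]);
translate([531, 390, 398]) cube([162, 23, 62]);


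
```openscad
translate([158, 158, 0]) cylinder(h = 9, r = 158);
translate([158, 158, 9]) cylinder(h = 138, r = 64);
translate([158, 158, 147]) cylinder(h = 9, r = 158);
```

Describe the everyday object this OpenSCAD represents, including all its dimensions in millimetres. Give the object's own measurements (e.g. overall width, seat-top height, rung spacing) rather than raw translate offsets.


A spool: two coaxial disc flanges of radius 158 mm and thickness 9 mm, joined by a core cylinder of radius 64 mm and height 138 mm. The lower flange rests on z = 0 and the three cylinders share a vertical axis.


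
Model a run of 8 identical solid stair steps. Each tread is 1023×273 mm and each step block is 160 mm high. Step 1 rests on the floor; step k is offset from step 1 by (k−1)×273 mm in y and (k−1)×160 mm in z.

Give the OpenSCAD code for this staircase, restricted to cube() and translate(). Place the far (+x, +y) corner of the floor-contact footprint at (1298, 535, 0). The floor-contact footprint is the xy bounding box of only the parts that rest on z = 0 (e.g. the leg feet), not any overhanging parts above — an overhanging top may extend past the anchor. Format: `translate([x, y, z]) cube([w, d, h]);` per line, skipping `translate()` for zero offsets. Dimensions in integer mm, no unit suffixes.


translate([275, 262, 0]) cube([1023, 273, 160]);
translate([275, 535, 160]) cube([1023, 273, 160]);
translate([275, 808, 320]) cube([1023, 273, 160]);
translate([275, 1081, 480]) cube([1023, 273, 160]);
translate([275, 1354, 640]) cube([1023, 273, 160]);
translate([275, 1627, 800]) cube([1023, 273, 160]);
translate([275, 1900, 960]) cube([1023, 273, 160]);
translate([275, 2173, 1120]) cube([1023, 273, 160]);


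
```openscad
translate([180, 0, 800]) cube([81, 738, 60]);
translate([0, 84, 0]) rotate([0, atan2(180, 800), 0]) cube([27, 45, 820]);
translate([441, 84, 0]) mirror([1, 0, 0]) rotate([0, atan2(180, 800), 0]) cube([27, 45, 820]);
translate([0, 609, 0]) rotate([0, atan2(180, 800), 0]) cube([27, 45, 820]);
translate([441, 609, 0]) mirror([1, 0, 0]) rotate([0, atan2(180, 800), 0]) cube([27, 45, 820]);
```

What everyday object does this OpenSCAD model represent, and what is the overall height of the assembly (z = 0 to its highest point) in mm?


A sawhorse. The overall height is 860 mm.

A beam across two mirrored pairs of raked legs — a sawhorse. The beam's underside is at z = 800 (matching the legs' vertical rise in atan2(180, 800)) and the beam is 60 mm tall, so its top is at 800 + 60 = 860 mm. The raked legs top out at the beam's underside, so that is the highest point.


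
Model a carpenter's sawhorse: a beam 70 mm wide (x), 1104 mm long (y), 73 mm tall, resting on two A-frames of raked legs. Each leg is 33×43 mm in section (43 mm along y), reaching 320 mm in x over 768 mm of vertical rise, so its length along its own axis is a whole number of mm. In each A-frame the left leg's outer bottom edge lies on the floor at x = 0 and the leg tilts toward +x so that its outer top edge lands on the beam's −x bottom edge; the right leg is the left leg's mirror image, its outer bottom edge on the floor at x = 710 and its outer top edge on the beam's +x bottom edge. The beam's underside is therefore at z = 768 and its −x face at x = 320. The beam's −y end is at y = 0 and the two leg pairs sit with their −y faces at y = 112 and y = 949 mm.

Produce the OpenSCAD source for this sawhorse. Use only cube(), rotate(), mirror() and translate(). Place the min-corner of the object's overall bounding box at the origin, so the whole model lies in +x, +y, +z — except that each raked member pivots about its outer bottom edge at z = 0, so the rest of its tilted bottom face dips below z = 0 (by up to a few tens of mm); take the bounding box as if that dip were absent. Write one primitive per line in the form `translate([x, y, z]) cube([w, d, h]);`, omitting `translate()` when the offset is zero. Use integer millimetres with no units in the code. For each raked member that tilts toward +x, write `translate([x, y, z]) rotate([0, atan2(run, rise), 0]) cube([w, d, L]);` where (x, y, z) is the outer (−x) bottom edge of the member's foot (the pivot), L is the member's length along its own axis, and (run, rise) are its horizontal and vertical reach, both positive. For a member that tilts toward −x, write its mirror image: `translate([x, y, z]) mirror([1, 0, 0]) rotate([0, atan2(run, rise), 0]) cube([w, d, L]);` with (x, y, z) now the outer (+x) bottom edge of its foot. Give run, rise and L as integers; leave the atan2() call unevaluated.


translate([320, 0, 768]) cube([70, 1104, 73]);
translate([0, 112, 0]) rotate([0, atan2(320, 768), 0]) cube([33, 43, 832]);
translate([710, 112, 0]) mirror([1, 0, 0]) rotate([0, atan2(320, 768), 0]) cube([33, 43, 832]);
translate([0, 949, 0]) rotate([0, atan2(320, 768), 0]) cube([33, 43, 832]);
translate([710, 949, 0]) mirror([1, 0, 0]) rotate([0, atan2(320, 768), 0]) cube([33, 43, 832]);


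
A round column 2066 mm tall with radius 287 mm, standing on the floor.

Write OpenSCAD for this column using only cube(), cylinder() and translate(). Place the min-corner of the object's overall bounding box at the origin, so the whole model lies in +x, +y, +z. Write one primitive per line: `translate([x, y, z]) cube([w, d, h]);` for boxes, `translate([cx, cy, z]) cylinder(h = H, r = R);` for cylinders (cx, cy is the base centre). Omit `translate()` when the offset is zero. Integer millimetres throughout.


translate([287, 287, 0]) cylinder(h = 2066, r = 287);


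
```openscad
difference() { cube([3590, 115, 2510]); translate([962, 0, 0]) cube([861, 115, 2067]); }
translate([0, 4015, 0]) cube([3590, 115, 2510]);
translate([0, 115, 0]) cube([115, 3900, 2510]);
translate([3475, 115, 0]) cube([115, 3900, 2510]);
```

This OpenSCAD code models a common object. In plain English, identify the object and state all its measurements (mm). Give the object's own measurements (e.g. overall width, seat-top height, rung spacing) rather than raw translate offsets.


A single room: four walls, each 2510 mm tall and 115 mm thick, enclosing an outside footprint 3590×4130 mm (x × y), no floor or roof. The front and back walls (−y and +y sides) run the full x-width; the side walls fit between their inner faces. A door opening 861 mm wide and 2067 mm tall is cut through the front wall from the floor up, its −x edge 962 mm from the wall's −x end.


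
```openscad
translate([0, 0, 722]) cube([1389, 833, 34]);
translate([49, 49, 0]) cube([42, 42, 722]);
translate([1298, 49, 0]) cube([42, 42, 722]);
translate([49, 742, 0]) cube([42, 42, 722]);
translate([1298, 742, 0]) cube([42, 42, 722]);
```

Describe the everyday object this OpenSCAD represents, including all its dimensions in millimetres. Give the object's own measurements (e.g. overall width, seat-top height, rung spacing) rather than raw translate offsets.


A table: top 1389 mm (x) × 833 mm (y), 34 mm thick, upper face at z = 756 mm, on four 42×42 mm square legs, each inset 49 mm from the nearest pair of top edges from z = 0 to the bottom of the top.


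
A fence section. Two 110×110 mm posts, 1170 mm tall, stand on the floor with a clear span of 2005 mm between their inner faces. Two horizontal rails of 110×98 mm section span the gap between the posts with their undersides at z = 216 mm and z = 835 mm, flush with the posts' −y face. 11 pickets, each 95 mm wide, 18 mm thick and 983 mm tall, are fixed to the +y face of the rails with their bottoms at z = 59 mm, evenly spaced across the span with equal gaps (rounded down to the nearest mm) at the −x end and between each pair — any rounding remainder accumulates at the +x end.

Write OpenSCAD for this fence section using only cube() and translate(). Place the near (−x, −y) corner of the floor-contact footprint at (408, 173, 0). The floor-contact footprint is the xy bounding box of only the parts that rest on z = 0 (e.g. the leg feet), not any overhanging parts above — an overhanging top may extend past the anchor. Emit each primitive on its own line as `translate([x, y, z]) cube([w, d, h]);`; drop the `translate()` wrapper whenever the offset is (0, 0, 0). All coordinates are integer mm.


translate([408, 173, 0]) cube([110, 110, 1170]);
translate([2523, 173, 0]) cube([110, 110, 1170]);
translate([518, 173, 216]) cube([2005, 110, 98]);
translate([518, 173, 835]) cube([2005, 110, 98]);
translate([598, 283, 59]) cube([95, 18, 983]);
translate([773, 283, 59]) cube([95, 18, 983]);
translate([948, 283, 59]) cube([95, 18, 983]);
translate([1123, 283, 59]) cube([95, 18, 983]);
translate([1298, 283, 59]) cube([95, 18, 983]);
translate([1473, 283, 59]) cube([95, 18, 983]);
translate([1648, 283, 59]) cube([95, 18, 983]);
translate([1823, 283, 59]) cube([95, 18, 983]);
translate([1998, 283, 59]) cube([95, 18, 983]);
translate([2173, 283, 59]) cube([95, 18, 983]);
translate([2348, 283, 59]) cube([95, 18, 983]);


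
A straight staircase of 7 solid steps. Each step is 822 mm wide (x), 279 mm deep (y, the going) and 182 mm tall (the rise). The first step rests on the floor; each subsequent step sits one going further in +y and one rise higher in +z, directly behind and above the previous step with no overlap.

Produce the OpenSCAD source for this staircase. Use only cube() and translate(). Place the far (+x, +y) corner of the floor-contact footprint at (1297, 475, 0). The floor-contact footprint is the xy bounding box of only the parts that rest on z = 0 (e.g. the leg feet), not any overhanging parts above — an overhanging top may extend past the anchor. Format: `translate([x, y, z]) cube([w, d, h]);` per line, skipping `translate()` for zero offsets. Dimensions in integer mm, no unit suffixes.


translate([475, 196, 0]) cube([822, 279, 182]);
translate([475, 475, 182]) cube([822, 279, 182]);
translate([475, 754, 364]) cube([822, 279, 182]);
translate([475, 1033, 546]) cube([822, 279, 182]);
translate([475, 1312, 728]) cube([822, 279, 182]);
translate([475, 1591, 910]) cube([822, 279, 182]);
translate([475, 1870, 1092]) cube([822, 279, 182]);


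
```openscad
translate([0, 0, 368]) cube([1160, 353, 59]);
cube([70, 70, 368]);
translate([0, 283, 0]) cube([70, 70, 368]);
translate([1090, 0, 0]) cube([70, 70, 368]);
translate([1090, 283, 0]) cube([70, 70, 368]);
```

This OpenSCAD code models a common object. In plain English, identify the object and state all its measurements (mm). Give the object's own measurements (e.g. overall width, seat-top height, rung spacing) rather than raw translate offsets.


A bench: a 1160×353 mm seat slab, 59 mm thick, top at z = 427 mm, on four 70×70 mm square legs flush with the seat corners and standing on z = 0.


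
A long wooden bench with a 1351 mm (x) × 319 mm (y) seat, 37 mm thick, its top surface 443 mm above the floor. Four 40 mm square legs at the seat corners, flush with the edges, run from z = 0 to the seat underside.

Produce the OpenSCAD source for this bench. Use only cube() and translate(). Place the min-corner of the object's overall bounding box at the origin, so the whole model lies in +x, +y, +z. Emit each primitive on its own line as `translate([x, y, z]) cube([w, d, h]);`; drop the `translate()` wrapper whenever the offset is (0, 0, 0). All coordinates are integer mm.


translate([0, 0, 406]) cube([1351, 319, 37]);
cube([40, 40, 406]);
translate([0, 279, 0]) cube([40, 40, 406]);
translate([1311, 0, 0]) cube([40, 40, 406]);
translate([1311, 279, 0]) cube([40, 40, 406]);


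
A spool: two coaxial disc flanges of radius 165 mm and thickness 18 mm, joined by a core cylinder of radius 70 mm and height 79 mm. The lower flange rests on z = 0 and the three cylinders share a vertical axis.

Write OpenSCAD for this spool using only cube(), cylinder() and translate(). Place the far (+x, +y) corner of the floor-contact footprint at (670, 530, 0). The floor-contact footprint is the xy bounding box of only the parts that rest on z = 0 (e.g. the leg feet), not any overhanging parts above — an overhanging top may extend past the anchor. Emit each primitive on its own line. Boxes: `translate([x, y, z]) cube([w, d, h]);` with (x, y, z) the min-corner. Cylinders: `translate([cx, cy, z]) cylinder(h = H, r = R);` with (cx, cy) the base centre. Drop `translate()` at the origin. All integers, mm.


translate([505, 365, 0]) cylinder(h = 18, r = 165);
translate([505, 365, 18]) cylinder(h = 79, r = 70);
translate([505, 365, 97]) cylinder(h = 18, r = 165);


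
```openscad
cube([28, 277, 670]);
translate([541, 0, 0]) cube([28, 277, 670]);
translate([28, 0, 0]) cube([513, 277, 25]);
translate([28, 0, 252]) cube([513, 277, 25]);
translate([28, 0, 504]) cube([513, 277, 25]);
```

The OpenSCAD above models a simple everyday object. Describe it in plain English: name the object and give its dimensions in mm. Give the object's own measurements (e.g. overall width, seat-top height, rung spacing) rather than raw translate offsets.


An open bookshelf. Two side panels, each 28 mm thick, 277 mm deep and 670 mm tall, stand 569 mm apart (outside-to-outside). Between them sit 3 shelves, each 25 mm thick and 277 mm deep, spanning the full gap between the sides. The bottom shelf rests on the floor (its underside at z = 0) and the clear gap between one shelf's top and the next shelf's underside is 227 mm.


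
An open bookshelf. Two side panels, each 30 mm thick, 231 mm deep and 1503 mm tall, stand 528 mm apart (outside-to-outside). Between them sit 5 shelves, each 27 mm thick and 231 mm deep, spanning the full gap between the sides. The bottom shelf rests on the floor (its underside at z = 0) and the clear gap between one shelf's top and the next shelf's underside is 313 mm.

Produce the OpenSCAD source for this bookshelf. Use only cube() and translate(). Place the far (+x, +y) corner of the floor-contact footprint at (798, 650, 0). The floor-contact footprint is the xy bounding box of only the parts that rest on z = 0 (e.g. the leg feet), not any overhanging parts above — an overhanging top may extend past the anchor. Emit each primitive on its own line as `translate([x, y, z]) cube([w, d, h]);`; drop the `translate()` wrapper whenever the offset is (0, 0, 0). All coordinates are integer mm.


translate([270, 419, 0]) cube([30, 231, 1503]);
translate([768, 419, 0]) cube([30, 231, 1503]);
translate([300, 419, 0]) cube([468, 231, 27]);
translate([300, 419, 340]) cube([468, 231, 27]);
translate([300, 419, 680]) cube([468, 231, 27]);
translate([300, 419, 1020]) cube([468, 231, 27]);
translate([300, 419, 1360]) cube([468, 231, 27]);


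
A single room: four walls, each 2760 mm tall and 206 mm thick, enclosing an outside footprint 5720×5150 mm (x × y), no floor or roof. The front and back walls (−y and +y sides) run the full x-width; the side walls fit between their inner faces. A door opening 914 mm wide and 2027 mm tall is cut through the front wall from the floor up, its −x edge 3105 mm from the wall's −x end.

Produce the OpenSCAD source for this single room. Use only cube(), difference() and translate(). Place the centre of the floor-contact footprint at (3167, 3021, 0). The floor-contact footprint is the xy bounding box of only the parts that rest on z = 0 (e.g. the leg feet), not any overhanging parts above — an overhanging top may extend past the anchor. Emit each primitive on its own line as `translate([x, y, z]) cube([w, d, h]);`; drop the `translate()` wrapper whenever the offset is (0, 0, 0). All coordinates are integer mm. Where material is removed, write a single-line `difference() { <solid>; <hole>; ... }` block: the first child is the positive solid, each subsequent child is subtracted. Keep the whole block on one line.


difference() { translate([307, 446, 0]) cube([5720, 206, 2760]); translate([3412, 446, 0]) cube([914, 206, 2027]); }
translate([307, 5390, 0]) cube([5720, 206, 2760]);
translate([307, 652, 0]) cube([206, 4738, 2760]);
translate([5821, 652, 0]) cube([206, 4738, 2760]);


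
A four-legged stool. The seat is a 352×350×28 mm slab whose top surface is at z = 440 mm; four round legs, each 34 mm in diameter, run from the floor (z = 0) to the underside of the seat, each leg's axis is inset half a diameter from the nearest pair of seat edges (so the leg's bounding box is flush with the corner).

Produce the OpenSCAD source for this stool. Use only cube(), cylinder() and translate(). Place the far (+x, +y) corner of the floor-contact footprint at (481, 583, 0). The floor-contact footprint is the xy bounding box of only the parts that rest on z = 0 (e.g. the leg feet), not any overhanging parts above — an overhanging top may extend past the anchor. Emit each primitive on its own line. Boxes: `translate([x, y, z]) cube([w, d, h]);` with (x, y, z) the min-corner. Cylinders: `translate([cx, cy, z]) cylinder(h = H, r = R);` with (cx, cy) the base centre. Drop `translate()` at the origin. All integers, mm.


translate([129, 233, 412]) cube([352, 350, 28]);
translate([146, 250, 0]) cylinder(h = 412, r = 17);
translate([464, 250, 0]) cylinder(h = 412, r = 17);
translate([146, 566, 0]) cylinder(h = 412, r = 17);
translate([464, 566, 0]) cylinder(h = 412, r = 17);


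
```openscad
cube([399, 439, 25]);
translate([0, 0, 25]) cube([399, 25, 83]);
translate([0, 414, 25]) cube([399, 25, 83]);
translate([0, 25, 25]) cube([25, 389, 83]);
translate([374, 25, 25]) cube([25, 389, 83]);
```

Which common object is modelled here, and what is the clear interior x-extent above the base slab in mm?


An open box. The internal width is 349 mm.

A 399×439 base slab with four walls standing on it — an open box. The base is 399 mm wide and the walls are 25 mm thick, so the internal width is 399 − 2 × 25 = 349 mm.


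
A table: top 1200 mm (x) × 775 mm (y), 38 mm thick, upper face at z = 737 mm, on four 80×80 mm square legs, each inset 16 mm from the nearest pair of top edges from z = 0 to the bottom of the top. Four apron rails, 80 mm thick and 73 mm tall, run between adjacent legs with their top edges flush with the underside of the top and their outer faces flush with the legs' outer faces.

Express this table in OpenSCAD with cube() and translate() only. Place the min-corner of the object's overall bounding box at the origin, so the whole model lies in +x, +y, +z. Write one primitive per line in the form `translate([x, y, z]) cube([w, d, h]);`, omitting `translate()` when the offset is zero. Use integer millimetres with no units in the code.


translate([0, 0, 699]) cube([1200, 775, 38]);
translate([16, 16, 0]) cube([80, 80, 699]);
translate([1104, 16, 0]) cube([80, 80, 699]);
translate([16, 679, 0]) cube([80, 80, 699]);
translate([1104, 679, 0]) cube([80, 80, 699]);
translate([96, 16, 626]) cube([1008, 80, 73]);
translate([96, 679, 626]) cube([1008, 80, 73]);
translate([16, 96, 626]) cube([80, 583, 73]);
translate([1104, 96, 626]) cube([80, 583, 73]);


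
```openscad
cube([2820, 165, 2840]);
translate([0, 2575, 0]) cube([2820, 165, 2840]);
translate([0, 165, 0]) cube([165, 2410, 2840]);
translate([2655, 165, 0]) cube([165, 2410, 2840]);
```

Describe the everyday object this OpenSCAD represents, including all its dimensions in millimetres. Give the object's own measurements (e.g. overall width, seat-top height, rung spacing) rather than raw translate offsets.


The wall frame of a small rectangular building: four walls, each 2840 mm tall and 165 mm thick, enclosing a footprint 2820 mm (x) by 2740 mm (y) outside-to-outside, with no floor or roof. The front and back walls (the −y and +y sides) span the full width; the two side walls fit between them.


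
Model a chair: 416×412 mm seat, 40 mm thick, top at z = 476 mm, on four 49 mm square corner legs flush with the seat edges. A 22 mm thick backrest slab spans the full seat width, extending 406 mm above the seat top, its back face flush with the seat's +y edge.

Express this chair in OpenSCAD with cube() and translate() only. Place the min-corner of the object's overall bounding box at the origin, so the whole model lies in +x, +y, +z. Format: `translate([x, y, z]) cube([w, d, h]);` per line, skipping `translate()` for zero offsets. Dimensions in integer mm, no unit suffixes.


translate([0, 0, 436]) cube([416, 412, 40]);
cube([49, 49, 436]);
translate([367, 0, 0]) cube([49, 49, 436]);
translate([0, 363, 0]) cube([49, 49, 436]);
translate([367, 363, 0]) cube([49, 49, 436]);
translate([0, 390, 476]) cube([416, 22, 406]);


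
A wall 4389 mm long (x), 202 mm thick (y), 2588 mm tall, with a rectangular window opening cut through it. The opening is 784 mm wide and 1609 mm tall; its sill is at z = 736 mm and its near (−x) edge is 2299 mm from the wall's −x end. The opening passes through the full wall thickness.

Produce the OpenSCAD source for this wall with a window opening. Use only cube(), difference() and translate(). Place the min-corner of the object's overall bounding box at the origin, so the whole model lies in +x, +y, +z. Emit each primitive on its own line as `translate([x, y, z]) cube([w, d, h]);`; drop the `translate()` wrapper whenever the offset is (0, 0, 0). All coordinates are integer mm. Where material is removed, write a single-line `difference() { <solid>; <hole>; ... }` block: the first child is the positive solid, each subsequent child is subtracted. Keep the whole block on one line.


difference() { cube([4389, 202, 2588]); translate([2299, 0, 736]) cube([784, 202, 1609]); }


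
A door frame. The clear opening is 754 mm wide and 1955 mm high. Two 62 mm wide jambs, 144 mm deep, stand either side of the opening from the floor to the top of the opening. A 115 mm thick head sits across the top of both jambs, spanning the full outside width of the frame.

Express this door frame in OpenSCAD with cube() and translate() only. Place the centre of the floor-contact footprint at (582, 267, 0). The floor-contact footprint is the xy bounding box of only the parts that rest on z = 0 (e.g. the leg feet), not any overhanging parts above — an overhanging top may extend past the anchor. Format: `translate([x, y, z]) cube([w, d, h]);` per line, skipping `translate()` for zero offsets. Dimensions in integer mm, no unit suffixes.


translate([143, 195, 0]) cube([62, 144, 1955]);
translate([959, 195, 0]) cube([62, 144, 1955]);
translate([143, 195, 1955]) cube([878, 144, 115]);


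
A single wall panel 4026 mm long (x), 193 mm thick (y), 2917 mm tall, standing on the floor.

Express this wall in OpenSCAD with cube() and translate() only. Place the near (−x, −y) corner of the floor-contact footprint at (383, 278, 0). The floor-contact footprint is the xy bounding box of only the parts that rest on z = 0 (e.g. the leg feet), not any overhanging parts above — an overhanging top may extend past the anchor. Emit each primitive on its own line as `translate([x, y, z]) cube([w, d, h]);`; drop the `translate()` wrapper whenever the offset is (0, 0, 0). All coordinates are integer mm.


translate([383, 278, 0]) cube([4026, 193, 2917]);


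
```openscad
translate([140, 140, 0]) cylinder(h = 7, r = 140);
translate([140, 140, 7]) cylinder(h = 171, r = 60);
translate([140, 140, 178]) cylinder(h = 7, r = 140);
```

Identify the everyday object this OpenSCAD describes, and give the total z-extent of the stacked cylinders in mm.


A spool. The overall height is 185 mm.

Three coaxial cylinders, large–small–large — a spool. Two 7 mm flanges and a 171 mm core give 7 + 171 + 7 = 185 mm.


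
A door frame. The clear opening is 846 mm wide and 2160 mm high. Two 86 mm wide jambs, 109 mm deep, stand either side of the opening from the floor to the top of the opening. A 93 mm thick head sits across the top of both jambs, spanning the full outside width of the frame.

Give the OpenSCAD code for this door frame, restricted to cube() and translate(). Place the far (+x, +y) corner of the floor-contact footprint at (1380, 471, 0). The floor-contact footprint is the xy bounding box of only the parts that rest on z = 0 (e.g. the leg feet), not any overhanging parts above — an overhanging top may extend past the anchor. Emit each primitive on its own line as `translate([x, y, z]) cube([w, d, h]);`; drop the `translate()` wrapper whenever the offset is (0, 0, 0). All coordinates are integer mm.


translate([362, 362, 0]) cube([86, 109, 2160]);
translate([1294, 362, 0]) cube([86, 109, 2160]);
translate([362, 362, 2160]) cube([1018, 109, 93]);


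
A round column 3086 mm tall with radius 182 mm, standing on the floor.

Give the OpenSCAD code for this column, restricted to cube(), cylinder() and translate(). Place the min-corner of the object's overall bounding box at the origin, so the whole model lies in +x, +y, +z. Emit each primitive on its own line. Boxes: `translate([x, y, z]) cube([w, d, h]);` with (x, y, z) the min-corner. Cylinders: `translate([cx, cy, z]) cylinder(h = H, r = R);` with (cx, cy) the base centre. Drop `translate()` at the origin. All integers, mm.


translate([182, 182, 0]) cylinder(h = 3086, r = 182);


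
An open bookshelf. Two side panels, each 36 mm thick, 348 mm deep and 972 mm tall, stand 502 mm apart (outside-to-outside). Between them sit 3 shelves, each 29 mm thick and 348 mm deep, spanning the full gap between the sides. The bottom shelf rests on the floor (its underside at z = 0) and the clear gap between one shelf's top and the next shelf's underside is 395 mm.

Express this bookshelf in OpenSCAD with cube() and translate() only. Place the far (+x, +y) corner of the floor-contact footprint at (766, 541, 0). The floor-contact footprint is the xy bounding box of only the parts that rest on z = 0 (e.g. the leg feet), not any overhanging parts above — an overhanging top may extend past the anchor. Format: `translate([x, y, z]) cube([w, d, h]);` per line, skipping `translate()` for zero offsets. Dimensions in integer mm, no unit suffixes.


translate([264, 193, 0]) cube([36, 348, 972]);
translate([730, 193, 0]) cube([36, 348, 972]);
translate([300, 193, 0]) cube([430, 348, 29]);
translate([300, 193, 424]) cube([430, 348, 29]);
translate([300, 193, 848]) cube([430, 348, 29]);
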